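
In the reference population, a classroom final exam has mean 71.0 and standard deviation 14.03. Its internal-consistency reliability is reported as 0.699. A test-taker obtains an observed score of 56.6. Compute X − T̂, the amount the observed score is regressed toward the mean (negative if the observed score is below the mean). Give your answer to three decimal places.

T̂ = ρX + (1 − ρ)μ
  = 0.699 × 56.6 + 0.301 × 71.0
  = 39.5634 + 21.3710
  = 60.93440
  ≈ 60.9344
X − T̂ = 56.6 − 60.9344 = -4.3344 → -4.334

-4.334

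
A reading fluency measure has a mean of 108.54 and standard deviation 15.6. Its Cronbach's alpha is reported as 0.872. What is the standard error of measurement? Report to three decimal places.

SEM = SD · √(1 − ρ) = 15.6 × √0.128 = 15.6 × 0.3578 = 5.5812

5.581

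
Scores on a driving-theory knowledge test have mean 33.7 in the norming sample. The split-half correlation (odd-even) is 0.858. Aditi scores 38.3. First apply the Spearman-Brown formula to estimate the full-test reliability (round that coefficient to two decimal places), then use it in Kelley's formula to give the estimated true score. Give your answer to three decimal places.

Spearman-Brown: ρ = 2r/(1 + r) = 2(0.858)/(1 + 0.858) = 1.7160/1.858 = 0.9236 → 0.92
Regress the observed score toward the mean by the unreliability: T̂ = 0.92·38.3 + 0.08·33.7 = 35.236 + 2.696 = 37.9320.

37.932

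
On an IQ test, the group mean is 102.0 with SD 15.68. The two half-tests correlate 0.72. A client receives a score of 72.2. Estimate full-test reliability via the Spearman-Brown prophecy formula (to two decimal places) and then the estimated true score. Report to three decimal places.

Spearman-Brown: ρ = 2r/(1 + r) = 2(0.72)/(1 + 0.72) = 1.440/1.72 = 0.8372 → 0.84
T̂ = 0.84(72.2) + 0.16(102.0) = 60.648 + 16.320 = 76.9680 → 76.968

76.968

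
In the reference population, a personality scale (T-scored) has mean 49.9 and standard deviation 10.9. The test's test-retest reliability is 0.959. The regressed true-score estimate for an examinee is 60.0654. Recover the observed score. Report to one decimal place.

60.5

T̂ = ρX + (1 − ρ)μ  ⇒  X = (T̂ − (1 − ρ)μ) / ρ
X = (60.0654 − 0.041 × 49.9) / 0.959 = (60.0654 − 2.0459) / 0.959 = 58.0195 / 0.959 = 60.500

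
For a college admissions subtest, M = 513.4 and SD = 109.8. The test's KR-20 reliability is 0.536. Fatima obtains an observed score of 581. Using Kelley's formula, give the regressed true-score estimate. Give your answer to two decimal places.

549.63

Weight the observed score by reliability and the mean by (1 − reliability): T̂ = 0.536·581 + 0.464·513.4 = 311.416 + 238.2176 = 549.634.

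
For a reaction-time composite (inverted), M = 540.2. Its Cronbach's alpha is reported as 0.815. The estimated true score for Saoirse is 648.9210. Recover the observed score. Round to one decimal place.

673.6

T̂ = ρX + (1 − ρ)μ  ⇒  X = (T̂ − (1 − ρ)μ) / ρ
X = (648.9210 − 0.185 × 540.2) / 0.815 = (648.9210 − 99.9370) / 0.815 = 548.9840 / 0.815 = 673.600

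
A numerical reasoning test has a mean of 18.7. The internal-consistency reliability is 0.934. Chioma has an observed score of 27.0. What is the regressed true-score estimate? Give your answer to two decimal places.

Regress the observed score toward the mean by the unreliability: T̂ = 0.934·27.0 + 0.066·18.7 = 25.2180 + 1.2342 = 26.452.

26.45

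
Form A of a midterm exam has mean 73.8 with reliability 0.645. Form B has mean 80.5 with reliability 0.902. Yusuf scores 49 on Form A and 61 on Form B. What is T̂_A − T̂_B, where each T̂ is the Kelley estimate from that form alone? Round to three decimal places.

T̂_A = 0.645(49) + 0.355(73.8) = 57.80400
T̂_B = 0.902(61) + 0.098(80.5) = 62.91100
T̂_A − T̂_B = -5.10700

-5.107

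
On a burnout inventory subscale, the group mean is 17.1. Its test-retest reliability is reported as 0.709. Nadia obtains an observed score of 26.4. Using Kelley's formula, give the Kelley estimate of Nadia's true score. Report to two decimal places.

23.69

T̂ = 0.709(26.4) + 0.291(17.1) = 18.7176 + 4.9761 = 23.694 → 23.69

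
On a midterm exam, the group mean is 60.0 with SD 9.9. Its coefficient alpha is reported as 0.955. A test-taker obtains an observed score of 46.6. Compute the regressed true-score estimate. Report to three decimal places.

47.203

T̂ = 0.955(46.6) + 0.045(60.0) = 44.5030 + 2.7000 = 47.2030 → 47.203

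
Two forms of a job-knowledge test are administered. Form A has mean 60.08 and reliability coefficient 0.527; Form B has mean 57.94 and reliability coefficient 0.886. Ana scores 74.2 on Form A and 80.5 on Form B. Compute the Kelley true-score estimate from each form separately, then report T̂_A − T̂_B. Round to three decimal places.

-10.407

T̂_A = 0.527(74.2) + 0.473(60.08) = 67.52124
T̂_B = 0.886(80.5) + 0.114(57.94) = 77.92816
T̂_A − T̂_B = -10.40692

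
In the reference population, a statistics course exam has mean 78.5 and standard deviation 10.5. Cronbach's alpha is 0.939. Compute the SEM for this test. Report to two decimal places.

2.59

SEM = SD · √(1 − ρ) = 10.5 × √0.061 = 10.5 × 0.2470 = 2.593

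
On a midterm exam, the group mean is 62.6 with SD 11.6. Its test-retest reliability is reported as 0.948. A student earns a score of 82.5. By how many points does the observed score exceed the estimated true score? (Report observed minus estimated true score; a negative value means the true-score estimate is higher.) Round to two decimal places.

T̂ = ρX + (1 − ρ)μ
  = 0.948 × 82.5 + 0.052 × 62.6
  = 78.2100 + 3.2552
  = 81.4652
  ≈ 81.465
X − T̂ = 82.5 − 81.465 = 1.035 → 1.03

1.03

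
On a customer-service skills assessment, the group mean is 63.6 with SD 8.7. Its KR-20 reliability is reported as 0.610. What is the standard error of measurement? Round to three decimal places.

5.433

SEM = SD · √(1 − ρ) = 8.7 × √0.390 = 8.7 × 0.6245 = 5.4331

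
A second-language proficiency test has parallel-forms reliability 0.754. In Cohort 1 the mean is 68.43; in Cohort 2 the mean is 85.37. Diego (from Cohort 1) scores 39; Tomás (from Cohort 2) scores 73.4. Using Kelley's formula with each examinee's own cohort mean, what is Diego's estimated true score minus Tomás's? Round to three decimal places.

-30.105

T̂_Diego = 0.754(39) + 0.246(68.43) = 46.23978
T̂_Tomás = 0.754(73.4) + 0.246(85.37) = 76.34462
Difference = 46.23978 − 76.34462 = -30.10484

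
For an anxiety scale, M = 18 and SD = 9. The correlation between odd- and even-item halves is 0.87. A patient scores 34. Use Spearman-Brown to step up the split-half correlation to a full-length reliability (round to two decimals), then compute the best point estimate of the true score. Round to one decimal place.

32.9

Spearman-Brown: ρ = 2r/(1 + r) = 2(0.87)/(1 + 0.87) = 1.740/1.87 = 0.9305 → 0.93
Regress the observed score toward the mean by the unreliability: T̂ = 0.93·34 + 0.07·18 = 31.62 + 1.26 = 32.88.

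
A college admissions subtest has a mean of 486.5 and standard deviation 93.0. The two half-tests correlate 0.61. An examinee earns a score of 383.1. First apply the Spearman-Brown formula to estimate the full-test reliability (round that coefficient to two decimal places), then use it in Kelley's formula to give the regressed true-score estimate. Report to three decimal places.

407.916

Spearman-Brown: ρ = 2r/(1 + r) = 2(0.61)/(1 + 0.61) = 1.220/1.61 = 0.7578 → 0.76
Regress the observed score toward the mean by the unreliability: T̂ = 0.76·383.1 + 0.24·486.5 = 291.156 + 116.760 = 407.9160.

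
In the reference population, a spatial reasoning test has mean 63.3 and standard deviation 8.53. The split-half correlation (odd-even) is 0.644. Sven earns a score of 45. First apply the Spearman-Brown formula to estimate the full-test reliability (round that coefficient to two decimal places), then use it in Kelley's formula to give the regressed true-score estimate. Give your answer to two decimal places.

49.03

Spearman-Brown: ρ = 2r/(1 + r) = 2(0.644)/(1 + 0.644) = 1.2880/1.644 = 0.7835 → 0.78
T̂ = 0.78(45) + 0.22(63.3) = 35.10 + 13.926 = 49.026 → 49.03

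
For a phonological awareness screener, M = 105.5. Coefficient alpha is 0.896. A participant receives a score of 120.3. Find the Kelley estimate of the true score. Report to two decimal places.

T̂ = 0.896(120.3) + 0.104(105.5) = 107.7888 + 10.9720 = 118.761 → 118.76

118.76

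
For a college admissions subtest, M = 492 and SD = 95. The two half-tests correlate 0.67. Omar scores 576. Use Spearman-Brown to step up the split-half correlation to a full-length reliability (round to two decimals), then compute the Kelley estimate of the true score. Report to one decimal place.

Spearman-Brown: ρ = 2r/(1 + r) = 2(0.67)/(1 + 0.67) = 1.340/1.67 = 0.8024 → 0.80
Weight the observed score by reliability and the mean by (1 − reliability): T̂ = 0.80·576 + 0.20·492 = 460.80 + 98.40 = 559.20.

559.2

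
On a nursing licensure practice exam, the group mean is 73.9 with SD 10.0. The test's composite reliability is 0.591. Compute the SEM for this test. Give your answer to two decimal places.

SEM = SD · √(1 − ρ) = 10.0 × √0.409 = 10.0 × 0.6395 = 6.395

6.40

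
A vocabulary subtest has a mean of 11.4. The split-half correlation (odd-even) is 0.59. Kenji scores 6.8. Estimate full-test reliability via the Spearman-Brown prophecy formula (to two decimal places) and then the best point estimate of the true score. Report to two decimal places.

Spearman-Brown: ρ = 2r/(1 + r) = 2(0.59)/(1 + 0.59) = 1.180/1.59 = 0.7421 → 0.74
Weight the observed score by reliability and the mean by (1 − reliability): T̂ = 0.74·6.8 + 0.26·11.4 = 5.032 + 2.964 = 7.996.

8.00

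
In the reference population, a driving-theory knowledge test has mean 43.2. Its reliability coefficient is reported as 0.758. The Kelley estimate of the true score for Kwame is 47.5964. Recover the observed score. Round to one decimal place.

T̂ = ρX + (1 − ρ)μ  ⇒  X = (T̂ − (1 − ρ)μ) / ρ
X = (47.5964 − 0.242 × 43.2) / 0.758 = (47.5964 − 10.4544) / 0.758 = 37.1420 / 0.758 = 49.000

49.0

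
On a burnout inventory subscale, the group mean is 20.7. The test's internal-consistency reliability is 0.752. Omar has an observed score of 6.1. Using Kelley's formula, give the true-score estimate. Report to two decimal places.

T̂ = 0.752(6.1) + 0.248(20.7) = 4.5872 + 5.1336 = 9.721 → 9.72

9.72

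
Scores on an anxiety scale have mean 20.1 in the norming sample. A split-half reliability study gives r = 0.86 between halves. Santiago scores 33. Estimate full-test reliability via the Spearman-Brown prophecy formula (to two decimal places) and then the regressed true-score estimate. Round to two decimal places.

Spearman-Brown: ρ = 2r/(1 + r) = 2(0.86)/(1 + 0.86) = 1.720/1.86 = 0.9247 → 0.92
Regress the observed score toward the mean by the unreliability: T̂ = 0.92·33 + 0.08·20.1 = 30.36 + 1.608 = 31.968.

31.97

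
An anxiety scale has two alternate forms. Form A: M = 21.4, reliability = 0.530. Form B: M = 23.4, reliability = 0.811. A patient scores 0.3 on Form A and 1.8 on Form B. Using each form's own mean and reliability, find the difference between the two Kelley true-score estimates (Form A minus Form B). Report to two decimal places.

T̂_A = 0.530(0.3) + 0.470(21.4) = 10.2170
T̂_B = 0.811(1.8) + 0.189(23.4) = 5.8824
T̂_A − T̂_B = 4.3346

4.33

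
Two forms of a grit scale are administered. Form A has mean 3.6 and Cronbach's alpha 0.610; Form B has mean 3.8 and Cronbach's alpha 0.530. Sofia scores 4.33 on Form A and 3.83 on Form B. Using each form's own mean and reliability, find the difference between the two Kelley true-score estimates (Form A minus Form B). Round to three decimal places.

T̂_A = 0.610(4.33) + 0.390(3.6) = 4.04530
T̂_B = 0.530(3.83) + 0.470(3.8) = 3.81590
T̂_A − T̂_B = 0.22940

0.229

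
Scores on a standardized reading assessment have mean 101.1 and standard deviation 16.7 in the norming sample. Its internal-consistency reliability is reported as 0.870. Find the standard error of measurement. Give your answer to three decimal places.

6.021

SEM = SD · √(1 − ρ) = 16.7 × √0.130 = 16.7 × 0.3606 = 6.0213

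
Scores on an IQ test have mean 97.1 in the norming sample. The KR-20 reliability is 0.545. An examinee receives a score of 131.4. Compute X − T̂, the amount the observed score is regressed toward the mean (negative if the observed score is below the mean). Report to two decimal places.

T̂ = ρX + (1 − ρ)μ
  = 0.545 × 131.4 + 0.455 × 97.1
  = 71.6130 + 44.1805
  = 115.7935
  ≈ 115.794
X − T̂ = 131.4 − 115.794 = 15.606 → 15.61

15.61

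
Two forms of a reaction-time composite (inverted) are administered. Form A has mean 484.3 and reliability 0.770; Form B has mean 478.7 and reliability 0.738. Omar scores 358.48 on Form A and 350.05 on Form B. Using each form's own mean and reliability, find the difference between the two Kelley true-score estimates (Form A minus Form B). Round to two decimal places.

3.66

T̂_A = 0.770(358.48) + 0.230(484.3) = 387.4186
T̂_B = 0.738(350.05) + 0.262(478.7) = 383.7563
T̂_A − T̂_B = 3.6623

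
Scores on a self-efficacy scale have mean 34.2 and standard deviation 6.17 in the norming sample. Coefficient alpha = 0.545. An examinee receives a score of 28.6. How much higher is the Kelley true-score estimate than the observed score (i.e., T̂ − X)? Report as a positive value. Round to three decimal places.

T̂ = ρX + (1 − ρ)μ
  = 0.545 × 28.6 + 0.455 × 34.2
  = 15.5870 + 15.5610
  = 31.14800
  ≈ 31.1480
T̂ − X = 31.1480 − 28.6 = 2.5480 → 2.548

2.548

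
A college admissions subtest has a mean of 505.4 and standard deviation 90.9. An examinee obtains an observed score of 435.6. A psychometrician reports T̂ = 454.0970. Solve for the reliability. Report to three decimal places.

T̂ = ρX + (1 − ρ)μ  ⇒  T̂ − μ = ρ(X − μ)
ρ = (T̂ − μ)/(X − μ) = (454.0970 − 505.4) / (435.6 − 505.4) = -51.3030 / -69.8 = 0.73500

0.735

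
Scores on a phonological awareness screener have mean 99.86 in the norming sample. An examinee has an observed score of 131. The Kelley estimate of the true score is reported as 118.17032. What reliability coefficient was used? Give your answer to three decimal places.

T̂ = ρX + (1 − ρ)μ  ⇒  T̂ − μ = ρ(X − μ)
ρ = (T̂ − μ)/(X − μ) = (118.17032 − 99.86) / (131 − 99.86) = 18.31032 / 31.14 = 0.58800

0.588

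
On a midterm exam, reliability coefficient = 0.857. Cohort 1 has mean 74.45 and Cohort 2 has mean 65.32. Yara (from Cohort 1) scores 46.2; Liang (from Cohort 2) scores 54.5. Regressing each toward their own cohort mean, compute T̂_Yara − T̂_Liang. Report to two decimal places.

T̂_Yara = 0.857(46.2) + 0.143(74.45) = 50.2398
T̂_Liang = 0.857(54.5) + 0.143(65.32) = 56.0473
Difference = 50.2398 − 56.0473 = -5.8075

-5.81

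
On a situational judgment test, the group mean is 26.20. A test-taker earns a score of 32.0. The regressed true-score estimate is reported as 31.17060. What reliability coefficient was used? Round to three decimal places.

T̂ = ρX + (1 − ρ)μ  ⇒  T̂ − μ = ρ(X − μ)
ρ = (T̂ − μ)/(X − μ) = (31.17060 − 26.20) / (32.0 − 26.20) = 4.97060 / 5.80 = 0.85700

0.857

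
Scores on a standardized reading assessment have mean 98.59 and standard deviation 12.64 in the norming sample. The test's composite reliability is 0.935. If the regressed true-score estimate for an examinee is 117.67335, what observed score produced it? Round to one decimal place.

T̂ = ρX + (1 − ρ)μ  ⇒  X = (T̂ − (1 − ρ)μ) / ρ
X = (117.67335 − 0.065 × 98.59) / 0.935 = (117.67335 − 6.40835) / 0.935 = 111.26500 / 0.935 = 119.000

119.0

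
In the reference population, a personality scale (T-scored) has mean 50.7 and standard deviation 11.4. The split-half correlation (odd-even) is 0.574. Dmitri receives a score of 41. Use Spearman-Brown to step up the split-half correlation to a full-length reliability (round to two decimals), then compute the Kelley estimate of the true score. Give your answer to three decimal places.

43.619

Spearman-Brown: ρ = 2r/(1 + r) = 2(0.574)/(1 + 0.574) = 1.1480/1.574 = 0.7294 → 0.73
T̂ = ρX + (1 − ρ)μ
  = 0.73 × 41 + 0.27 × 50.7
  = 29.93 + 13.689
  = 43.6190
  ≈ 43.619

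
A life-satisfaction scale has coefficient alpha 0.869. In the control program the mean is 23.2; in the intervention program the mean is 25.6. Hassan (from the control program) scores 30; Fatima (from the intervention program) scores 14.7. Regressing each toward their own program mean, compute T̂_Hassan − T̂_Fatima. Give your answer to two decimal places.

T̂_Hassan = 0.869(30) + 0.131(23.2) = 29.1092
T̂_Fatima = 0.869(14.7) + 0.131(25.6) = 16.1279
Difference = 29.1092 − 16.1279 = 12.9813

12.98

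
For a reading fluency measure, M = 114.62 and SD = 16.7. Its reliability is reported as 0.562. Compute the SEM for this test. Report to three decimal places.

SEM = SD · √(1 − ρ) = 16.7 × √0.438 = 16.7 × 0.6618 = 11.0523

11.052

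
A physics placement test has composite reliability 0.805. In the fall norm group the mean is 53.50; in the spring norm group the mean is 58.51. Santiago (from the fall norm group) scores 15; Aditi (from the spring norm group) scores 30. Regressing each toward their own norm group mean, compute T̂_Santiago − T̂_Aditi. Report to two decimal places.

T̂_Santiago = 0.805(15) + 0.195(53.50) = 22.5075
T̂_Aditi = 0.805(30) + 0.195(58.51) = 35.5594
Difference = 22.5075 − 35.5594 = -13.0519

-13.05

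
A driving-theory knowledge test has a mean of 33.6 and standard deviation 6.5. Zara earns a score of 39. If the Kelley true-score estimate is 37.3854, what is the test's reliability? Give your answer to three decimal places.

0.701

T̂ = ρX + (1 − ρ)μ  ⇒  T̂ − μ = ρ(X − μ)
ρ = (T̂ − μ)/(X − μ) = (37.3854 − 33.6) / (39 − 33.6) = 3.7854 / 5.4 = 0.70100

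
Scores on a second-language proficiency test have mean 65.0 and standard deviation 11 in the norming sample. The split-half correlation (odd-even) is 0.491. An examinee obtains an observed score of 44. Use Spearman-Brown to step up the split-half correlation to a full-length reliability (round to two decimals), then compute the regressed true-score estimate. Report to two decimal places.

Spearman-Brown: ρ = 2r/(1 + r) = 2(0.491)/(1 + 0.491) = 0.9820/1.491 = 0.6586 → 0.66
T̂ = ρX + (1 − ρ)μ
  = 0.66 × 44 + 0.34 × 65.0
  = 29.04 + 22.100
  = 51.140
  ≈ 51.14

51.14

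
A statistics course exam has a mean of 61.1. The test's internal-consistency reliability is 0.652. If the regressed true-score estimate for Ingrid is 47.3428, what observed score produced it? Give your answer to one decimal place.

40.0

T̂ = ρX + (1 − ρ)μ  ⇒  X = (T̂ − (1 − ρ)μ) / ρ
X = (47.3428 − 0.348 × 61.1) / 0.652 = (47.3428 − 21.2628) / 0.652 = 26.0800 / 0.652 = 40.000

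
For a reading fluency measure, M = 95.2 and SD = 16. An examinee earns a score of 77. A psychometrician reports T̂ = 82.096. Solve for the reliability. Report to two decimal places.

0.72

T̂ = ρX + (1 − ρ)μ  ⇒  T̂ − μ = ρ(X − μ)
ρ = (T̂ − μ)/(X − μ) = (82.096 − 95.2) / (77 − 95.2) = -13.104 / -18.2 = 0.7200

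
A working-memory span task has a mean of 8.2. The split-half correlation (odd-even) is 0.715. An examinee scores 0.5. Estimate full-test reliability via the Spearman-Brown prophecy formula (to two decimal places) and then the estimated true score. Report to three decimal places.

Spearman-Brown: ρ = 2r/(1 + r) = 2(0.715)/(1 + 0.715) = 1.4300/1.715 = 0.8338 → 0.83
T̂ = ρX + (1 − ρ)μ
  = 0.83 × 0.5 + 0.17 × 8.2
  = 0.415 + 1.394
  = 1.8090
  ≈ 1.809

1.809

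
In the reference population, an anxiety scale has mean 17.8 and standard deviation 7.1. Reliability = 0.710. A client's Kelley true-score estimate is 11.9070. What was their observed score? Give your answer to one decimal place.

9.5

T̂ = ρX + (1 − ρ)μ  ⇒  X = (T̂ − (1 − ρ)μ) / ρ
X = (11.9070 − 0.290 × 17.8) / 0.710 = (11.9070 − 5.1620) / 0.710 = 6.7450 / 0.710 = 9.500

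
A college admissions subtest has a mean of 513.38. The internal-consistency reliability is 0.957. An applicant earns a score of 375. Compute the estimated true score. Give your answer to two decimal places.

380.95

Weight the observed score by reliability and the mean by (1 − reliability): T̂ = 0.957·375 + 0.043·513.38 = 358.875 + 22.07534 = 380.950.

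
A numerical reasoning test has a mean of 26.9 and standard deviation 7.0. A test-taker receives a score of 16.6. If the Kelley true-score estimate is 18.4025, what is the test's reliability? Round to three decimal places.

0.825

T̂ = ρX + (1 − ρ)μ  ⇒  T̂ − μ = ρ(X − μ)
ρ = (T̂ − μ)/(X − μ) = (18.4025 − 26.9) / (16.6 − 26.9) = -8.4975 / -10.3 = 0.82500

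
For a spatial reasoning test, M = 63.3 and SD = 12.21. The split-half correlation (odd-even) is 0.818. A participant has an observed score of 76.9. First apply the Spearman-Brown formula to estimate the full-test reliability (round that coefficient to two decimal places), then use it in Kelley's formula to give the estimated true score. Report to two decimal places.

Spearman-Brown: ρ = 2r/(1 + r) = 2(0.818)/(1 + 0.818) = 1.6360/1.818 = 0.8999 → 0.90
T̂ = ρX + (1 − ρ)μ
  = 0.90 × 76.9 + 0.10 × 63.3
  = 69.210 + 6.330
  = 75.540
  ≈ 75.54

75.54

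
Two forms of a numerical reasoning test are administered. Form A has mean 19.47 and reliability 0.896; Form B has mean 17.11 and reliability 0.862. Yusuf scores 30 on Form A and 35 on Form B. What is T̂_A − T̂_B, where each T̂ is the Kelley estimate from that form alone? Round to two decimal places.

-3.63

T̂_A = 0.896(30) + 0.104(19.47) = 28.9049
T̂_B = 0.862(35) + 0.138(17.11) = 32.5312
T̂_A − T̂_B = -3.6263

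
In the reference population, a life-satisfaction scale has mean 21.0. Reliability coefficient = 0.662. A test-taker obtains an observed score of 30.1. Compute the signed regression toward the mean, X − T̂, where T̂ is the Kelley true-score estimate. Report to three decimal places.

T̂ = 0.662(30.1) + 0.338(21.0) = 19.9262 + 7.0980 = 27.02420 → 27.0242
X − T̂ = 30.1 − 27.0242 = 3.0758 → 3.076

3.076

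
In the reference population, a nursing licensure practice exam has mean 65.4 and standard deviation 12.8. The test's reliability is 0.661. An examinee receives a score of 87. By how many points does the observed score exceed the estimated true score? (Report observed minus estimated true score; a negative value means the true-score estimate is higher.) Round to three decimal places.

7.322

T̂ = 0.661(87) + 0.339(65.4) = 57.507 + 22.1706 = 79.67760 → 79.6776
X − T̂ = 87 − 79.6776 = 7.3224 → 7.322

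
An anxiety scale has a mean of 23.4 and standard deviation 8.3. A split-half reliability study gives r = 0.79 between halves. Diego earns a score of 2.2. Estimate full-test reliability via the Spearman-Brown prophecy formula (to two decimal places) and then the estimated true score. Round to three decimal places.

Spearman-Brown: ρ = 2r/(1 + r) = 2(0.79)/(1 + 0.79) = 1.580/1.79 = 0.8827 → 0.88
T̂ = ρX + (1 − ρ)μ
  = 0.88 × 2.2 + 0.12 × 23.4
  = 1.936 + 2.808
  = 4.7440
  ≈ 4.744

4.744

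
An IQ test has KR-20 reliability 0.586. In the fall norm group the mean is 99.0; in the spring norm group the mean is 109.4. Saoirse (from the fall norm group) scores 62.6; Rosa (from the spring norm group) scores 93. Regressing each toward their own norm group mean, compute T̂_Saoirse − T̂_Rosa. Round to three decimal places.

T̂_Saoirse = 0.586(62.6) + 0.414(99.0) = 77.66960
T̂_Rosa = 0.586(93) + 0.414(109.4) = 99.78960
Difference = 77.66960 − 99.78960 = -22.12000

-22.120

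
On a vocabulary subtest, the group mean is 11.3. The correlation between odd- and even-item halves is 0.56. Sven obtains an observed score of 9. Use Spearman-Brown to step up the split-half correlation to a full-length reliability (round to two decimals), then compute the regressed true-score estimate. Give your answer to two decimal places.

Spearman-Brown: ρ = 2r/(1 + r) = 2(0.56)/(1 + 0.56) = 1.120/1.56 = 0.7179 → 0.72
T̂ = ρX + (1 − ρ)μ
  = 0.72 × 9 + 0.28 × 11.3
  = 6.48 + 3.164
  = 9.644
  ≈ 9.64

9.64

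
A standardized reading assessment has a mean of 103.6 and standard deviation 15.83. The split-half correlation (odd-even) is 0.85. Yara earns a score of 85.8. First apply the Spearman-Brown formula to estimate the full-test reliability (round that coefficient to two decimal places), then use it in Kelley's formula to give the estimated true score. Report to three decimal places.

87.224

Spearman-Brown: ρ = 2r/(1 + r) = 2(0.85)/(1 + 0.85) = 1.700/1.85 = 0.9189 → 0.92
T̂ = 0.92(85.8) + 0.08(103.6) = 78.936 + 8.288 = 87.2240 → 87.224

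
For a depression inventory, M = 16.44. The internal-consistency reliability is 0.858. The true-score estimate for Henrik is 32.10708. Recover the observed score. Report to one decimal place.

34.7

T̂ = ρX + (1 − ρ)μ  ⇒  X = (T̂ − (1 − ρ)μ) / ρ
X = (32.10708 − 0.142 × 16.44) / 0.858 = (32.10708 − 2.33448) / 0.858 = 29.77260 / 0.858 = 34.700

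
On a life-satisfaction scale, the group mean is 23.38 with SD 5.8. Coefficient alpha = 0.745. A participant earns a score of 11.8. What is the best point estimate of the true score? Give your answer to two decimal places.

T̂ = ρX + (1 − ρ)μ
  = 0.745 × 11.8 + 0.255 × 23.38
  = 8.7910 + 5.96190
  = 14.753
  ≈ 14.75

14.75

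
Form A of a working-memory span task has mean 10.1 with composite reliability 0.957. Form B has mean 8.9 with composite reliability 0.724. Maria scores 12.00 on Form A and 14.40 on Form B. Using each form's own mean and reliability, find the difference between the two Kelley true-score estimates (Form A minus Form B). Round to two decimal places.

T̂_A = 0.957(12.00) + 0.043(10.1) = 11.9183
T̂_B = 0.724(14.40) + 0.276(8.9) = 12.8820
T̂_A − T̂_B = -0.9637

-0.96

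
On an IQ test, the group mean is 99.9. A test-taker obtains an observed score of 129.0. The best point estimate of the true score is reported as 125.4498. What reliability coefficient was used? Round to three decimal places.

0.878

T̂ = ρX + (1 − ρ)μ  ⇒  T̂ − μ = ρ(X − μ)
ρ = (T̂ − μ)/(X − μ) = (125.4498 − 99.9) / (129.0 − 99.9) = 25.5498 / 29.1 = 0.87800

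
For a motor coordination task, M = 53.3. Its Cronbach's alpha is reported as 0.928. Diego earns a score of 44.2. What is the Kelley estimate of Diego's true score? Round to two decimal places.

44.86

T̂ = 0.928(44.2) + 0.072(53.3) = 41.0176 + 3.8376 = 44.855 → 44.86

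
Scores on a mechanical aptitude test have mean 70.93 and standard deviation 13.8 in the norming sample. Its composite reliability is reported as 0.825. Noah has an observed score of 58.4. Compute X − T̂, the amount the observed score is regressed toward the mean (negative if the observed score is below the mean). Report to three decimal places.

Kelley's formula gives T̂ = 0.825·58.4 + 0.175·70.93 = 48.1800 + 12.41275 = 60.59275.
X − T̂ = 58.4 − 60.5928 = -2.1928 → -2.193

-2.193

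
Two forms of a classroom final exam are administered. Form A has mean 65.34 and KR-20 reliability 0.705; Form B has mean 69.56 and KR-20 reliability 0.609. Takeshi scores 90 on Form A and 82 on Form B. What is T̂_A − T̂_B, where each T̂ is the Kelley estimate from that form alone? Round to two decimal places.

5.59

T̂_A = 0.705(90) + 0.295(65.34) = 82.7253
T̂_B = 0.609(82) + 0.391(69.56) = 77.1360
T̂_A − T̂_B = 5.5893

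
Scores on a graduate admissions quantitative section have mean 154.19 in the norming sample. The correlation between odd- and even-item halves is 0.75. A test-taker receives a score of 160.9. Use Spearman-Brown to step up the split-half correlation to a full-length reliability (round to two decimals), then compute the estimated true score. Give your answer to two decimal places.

159.96

Spearman-Brown: ρ = 2r/(1 + r) = 2(0.75)/(1 + 0.75) = 1.500/1.75 = 0.8571 → 0.86
T̂ = 0.86(160.9) + 0.14(154.19) = 138.374 + 21.5866 = 159.961 → 159.96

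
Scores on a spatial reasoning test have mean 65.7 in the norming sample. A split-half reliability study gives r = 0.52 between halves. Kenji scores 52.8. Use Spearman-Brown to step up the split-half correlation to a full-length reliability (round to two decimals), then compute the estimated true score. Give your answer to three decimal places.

Spearman-Brown: ρ = 2r/(1 + r) = 2(0.52)/(1 + 0.52) = 1.040/1.52 = 0.6842 → 0.68
Regress the observed score toward the mean by the unreliability: T̂ = 0.68·52.8 + 0.32·65.7 = 35.904 + 21.024 = 56.9280.

56.928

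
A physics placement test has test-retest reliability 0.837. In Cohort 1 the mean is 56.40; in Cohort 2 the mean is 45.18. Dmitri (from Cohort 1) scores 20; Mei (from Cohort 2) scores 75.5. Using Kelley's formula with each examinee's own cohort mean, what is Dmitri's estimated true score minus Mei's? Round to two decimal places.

-44.62

T̂_Dmitri = 0.837(20) + 0.163(56.40) = 25.9332
T̂_Mei = 0.837(75.5) + 0.163(45.18) = 70.5578
Difference = 25.9332 − 70.5578 = -44.6246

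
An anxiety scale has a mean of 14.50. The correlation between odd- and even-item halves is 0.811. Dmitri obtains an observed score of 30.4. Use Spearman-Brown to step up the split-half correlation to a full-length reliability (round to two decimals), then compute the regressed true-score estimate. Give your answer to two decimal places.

28.81

Spearman-Brown: ρ = 2r/(1 + r) = 2(0.811)/(1 + 0.811) = 1.6220/1.811 = 0.8956 → 0.90
T̂ = 0.90(30.4) + 0.10(14.50) = 27.360 + 1.4500 = 28.810 → 28.81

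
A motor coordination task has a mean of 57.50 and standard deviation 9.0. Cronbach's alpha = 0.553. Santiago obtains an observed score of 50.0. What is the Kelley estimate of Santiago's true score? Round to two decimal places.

53.35

T̂ = 0.553(50.0) + 0.447(57.50) = 27.6500 + 25.70250 = 53.353 → 53.35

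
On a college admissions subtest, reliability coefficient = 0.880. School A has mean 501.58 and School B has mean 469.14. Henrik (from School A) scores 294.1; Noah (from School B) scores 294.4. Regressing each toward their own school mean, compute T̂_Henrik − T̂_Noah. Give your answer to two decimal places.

3.63

T̂_Henrik = 0.880(294.1) + 0.120(501.58) = 318.9976
T̂_Noah = 0.880(294.4) + 0.120(469.14) = 315.3688
Difference = 318.9976 − 315.3688 = 3.6288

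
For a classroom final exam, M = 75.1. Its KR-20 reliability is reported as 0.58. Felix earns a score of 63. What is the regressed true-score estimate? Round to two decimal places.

68.08

T̂ = 0.58(63) + 0.42(75.1) = 36.54 + 31.542 = 68.082 → 68.08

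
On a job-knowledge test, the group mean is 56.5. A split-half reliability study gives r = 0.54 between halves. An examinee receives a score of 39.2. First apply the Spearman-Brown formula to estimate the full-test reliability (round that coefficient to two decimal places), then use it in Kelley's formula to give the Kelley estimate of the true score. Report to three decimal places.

44.390

Spearman-Brown: ρ = 2r/(1 + r) = 2(0.54)/(1 + 0.54) = 1.080/1.54 = 0.7013 → 0.70
T̂ = ρX + (1 − ρ)μ
  = 0.70 × 39.2 + 0.30 × 56.5
  = 27.440 + 16.950
  = 44.3900
  ≈ 44.390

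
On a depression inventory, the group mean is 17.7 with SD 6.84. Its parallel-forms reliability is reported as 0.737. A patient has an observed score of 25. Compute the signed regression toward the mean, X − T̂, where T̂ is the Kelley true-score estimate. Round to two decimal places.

Weight the observed score by reliability and the mean by (1 − reliability): T̂ = 0.737·25 + 0.263·17.7 = 18.425 + 4.6551 = 23.0801.
X − T̂ = 25 − 23.080 = 1.920 → 1.92

1.92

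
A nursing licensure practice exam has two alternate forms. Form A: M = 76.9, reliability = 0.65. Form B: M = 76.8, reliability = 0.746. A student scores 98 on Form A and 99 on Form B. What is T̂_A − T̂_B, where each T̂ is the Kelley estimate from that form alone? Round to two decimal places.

-2.75

T̂_A = 0.65(98) + 0.35(76.9) = 90.6150
T̂_B = 0.746(99) + 0.254(76.8) = 93.3612
T̂_A − T̂_B = -2.7462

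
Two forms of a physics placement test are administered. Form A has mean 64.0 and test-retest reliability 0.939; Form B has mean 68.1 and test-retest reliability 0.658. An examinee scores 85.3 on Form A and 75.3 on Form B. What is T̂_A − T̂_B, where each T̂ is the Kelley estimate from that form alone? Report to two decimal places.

11.16

T̂_A = 0.939(85.3) + 0.061(64.0) = 84.0007
T̂_B = 0.658(75.3) + 0.342(68.1) = 72.8376
T̂_A − T̂_B = 11.1631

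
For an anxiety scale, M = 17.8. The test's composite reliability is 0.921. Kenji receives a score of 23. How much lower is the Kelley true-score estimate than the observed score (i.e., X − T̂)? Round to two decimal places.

0.41

Kelley's formula gives T̂ = 0.921·23 + 0.079·17.8 = 21.183 + 1.4062 = 22.5892.
X − T̂ = 23 − 22.589 = 0.411 → 0.41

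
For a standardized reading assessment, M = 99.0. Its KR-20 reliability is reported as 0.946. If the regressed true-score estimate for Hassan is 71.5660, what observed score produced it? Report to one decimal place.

70.0

T̂ = ρX + (1 − ρ)μ  ⇒  X = (T̂ − (1 − ρ)μ) / ρ
X = (71.5660 − 0.054 × 99.0) / 0.946 = (71.5660 − 5.3460) / 0.946 = 66.2200 / 0.946 = 70.000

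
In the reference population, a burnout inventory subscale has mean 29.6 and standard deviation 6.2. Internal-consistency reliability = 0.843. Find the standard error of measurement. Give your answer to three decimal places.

2.457

SEM = SD · √(1 − ρ) = 6.2 × √0.157 = 6.2 × 0.3962 = 2.4566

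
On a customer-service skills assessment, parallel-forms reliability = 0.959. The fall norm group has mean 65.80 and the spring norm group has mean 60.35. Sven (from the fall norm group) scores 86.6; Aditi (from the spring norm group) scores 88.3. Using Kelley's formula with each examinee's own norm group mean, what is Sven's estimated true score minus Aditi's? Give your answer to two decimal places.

T̂_Sven = 0.959(86.6) + 0.041(65.80) = 85.7472
T̂_Aditi = 0.959(88.3) + 0.041(60.35) = 87.1540
Difference = 85.7472 − 87.1540 = -1.4069

-1.41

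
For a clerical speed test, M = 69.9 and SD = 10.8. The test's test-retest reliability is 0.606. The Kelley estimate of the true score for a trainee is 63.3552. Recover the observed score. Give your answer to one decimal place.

59.1

T̂ = ρX + (1 − ρ)μ  ⇒  X = (T̂ − (1 − ρ)μ) / ρ
X = (63.3552 − 0.394 × 69.9) / 0.606 = (63.3552 − 27.5406) / 0.606 = 35.8146 / 0.606 = 59.100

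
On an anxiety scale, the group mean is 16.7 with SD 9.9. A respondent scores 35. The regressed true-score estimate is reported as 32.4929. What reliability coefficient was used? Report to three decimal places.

0.863

T̂ = ρX + (1 − ρ)μ  ⇒  T̂ − μ = ρ(X − μ)
ρ = (T̂ − μ)/(X − μ) = (32.4929 − 16.7) / (35 − 16.7) = 15.7929 / 18.3 = 0.86300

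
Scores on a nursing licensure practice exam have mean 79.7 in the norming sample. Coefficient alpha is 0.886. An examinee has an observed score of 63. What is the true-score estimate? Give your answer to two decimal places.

64.90

Kelley's formula gives T̂ = 0.886·63 + 0.114·79.7 = 55.818 + 9.0858 = 64.904.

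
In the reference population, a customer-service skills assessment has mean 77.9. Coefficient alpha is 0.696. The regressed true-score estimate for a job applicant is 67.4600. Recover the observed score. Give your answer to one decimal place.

T̂ = ρX + (1 − ρ)μ  ⇒  X = (T̂ − (1 − ρ)μ) / ρ
X = (67.4600 − 0.304 × 77.9) / 0.696 = (67.4600 − 23.6816) / 0.696 = 43.7784 / 0.696 = 62.900

62.9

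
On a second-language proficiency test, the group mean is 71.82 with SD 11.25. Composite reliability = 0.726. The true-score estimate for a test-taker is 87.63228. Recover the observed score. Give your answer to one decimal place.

T̂ = ρX + (1 − ρ)μ  ⇒  X = (T̂ − (1 − ρ)μ) / ρ
X = (87.63228 − 0.274 × 71.82) / 0.726 = (87.63228 − 19.67868) / 0.726 = 67.95360 / 0.726 = 93.600

93.6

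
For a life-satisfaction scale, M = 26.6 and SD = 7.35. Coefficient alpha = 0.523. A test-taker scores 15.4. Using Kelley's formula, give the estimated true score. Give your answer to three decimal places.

T̂ = ρX + (1 − ρ)μ
  = 0.523 × 15.4 + 0.477 × 26.6
  = 8.0542 + 12.6882
  = 20.7424
  ≈ 20.742

20.742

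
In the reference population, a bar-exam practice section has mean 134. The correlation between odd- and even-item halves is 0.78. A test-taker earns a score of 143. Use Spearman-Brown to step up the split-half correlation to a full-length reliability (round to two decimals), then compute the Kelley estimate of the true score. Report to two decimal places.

141.92

Spearman-Brown: ρ = 2r/(1 + r) = 2(0.78)/(1 + 0.78) = 1.560/1.78 = 0.8764 → 0.88
T̂ = 0.88(143) + 0.12(134) = 125.84 + 16.08 = 141.920 → 141.92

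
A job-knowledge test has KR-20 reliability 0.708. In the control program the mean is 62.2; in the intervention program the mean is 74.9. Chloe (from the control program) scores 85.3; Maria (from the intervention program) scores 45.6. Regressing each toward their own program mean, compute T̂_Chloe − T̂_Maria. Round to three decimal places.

T̂_Chloe = 0.708(85.3) + 0.292(62.2) = 78.55480
T̂_Maria = 0.708(45.6) + 0.292(74.9) = 54.15560
Difference = 78.55480 − 54.15560 = 24.39920

24.399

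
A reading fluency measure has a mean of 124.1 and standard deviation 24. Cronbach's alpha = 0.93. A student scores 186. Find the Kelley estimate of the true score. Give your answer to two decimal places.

Weight the observed score by reliability and the mean by (1 − reliability): T̂ = 0.93·186 + 0.07·124.1 = 172.98 + 8.687 = 181.667.

181.67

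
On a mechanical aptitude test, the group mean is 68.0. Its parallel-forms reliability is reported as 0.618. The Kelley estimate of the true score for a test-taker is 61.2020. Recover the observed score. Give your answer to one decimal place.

T̂ = ρX + (1 − ρ)μ  ⇒  X = (T̂ − (1 − ρ)μ) / ρ
X = (61.2020 − 0.382 × 68.0) / 0.618 = (61.2020 − 25.9760) / 0.618 = 35.2260 / 0.618 = 57.000

57.0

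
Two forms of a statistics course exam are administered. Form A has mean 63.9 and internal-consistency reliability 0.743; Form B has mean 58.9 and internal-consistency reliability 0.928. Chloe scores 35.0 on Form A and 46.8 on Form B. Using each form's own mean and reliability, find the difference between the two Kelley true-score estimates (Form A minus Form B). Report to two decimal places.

T̂_A = 0.743(35.0) + 0.257(63.9) = 42.4273
T̂_B = 0.928(46.8) + 0.072(58.9) = 47.6712
T̂_A − T̂_B = -5.2439

-5.24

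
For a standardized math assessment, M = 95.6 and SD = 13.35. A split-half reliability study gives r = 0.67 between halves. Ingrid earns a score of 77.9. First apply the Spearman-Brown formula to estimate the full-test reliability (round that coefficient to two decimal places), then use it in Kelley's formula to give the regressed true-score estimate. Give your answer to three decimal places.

81.440

Spearman-Brown: ρ = 2r/(1 + r) = 2(0.67)/(1 + 0.67) = 1.340/1.67 = 0.8024 → 0.80
T̂ = 0.80(77.9) + 0.20(95.6) = 62.320 + 19.120 = 81.4400 → 81.440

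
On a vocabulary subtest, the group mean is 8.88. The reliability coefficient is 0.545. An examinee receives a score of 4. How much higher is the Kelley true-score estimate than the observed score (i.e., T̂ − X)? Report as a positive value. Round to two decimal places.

2.22

Kelley's formula gives T̂ = 0.545·4 + 0.455·8.88 = 2.180 + 4.04040 = 6.2204.
T̂ − X = 6.220 − 4 = 2.220 → 2.22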